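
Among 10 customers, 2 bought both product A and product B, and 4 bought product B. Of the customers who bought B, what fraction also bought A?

P(A ∩ B) = 2/10 = 1/5
P(B) = 4/10 = 2/5
P(A|B) = P(A ∩ B) / P(B) = (1/5) / (2/5) = 1/2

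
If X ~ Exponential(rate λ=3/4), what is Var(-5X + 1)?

For X ~ Exponential(rate λ=3/4):
Var(X) = \frac{16}{9}
Var(-5X + 1) = (-5)² × Var(X) = 25 × \frac{16}{9} = \frac{400}{9}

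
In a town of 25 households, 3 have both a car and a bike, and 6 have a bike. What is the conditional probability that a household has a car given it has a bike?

P(A ∩ B) = 3/25
P(B) = 6/25
P(A|B) = P(A ∩ B) / P(B) = (3/25) / (6/25) = 1/2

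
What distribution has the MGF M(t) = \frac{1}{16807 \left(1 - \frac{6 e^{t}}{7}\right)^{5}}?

The MGF M(t) = \frac{1}{16807 \left(1 - \frac{6 e^{t}}{7}\right)^{5}} is the standard form for the NegativeBinomial distribution.
Comparing with the known MGF formula identifies: NegBin(r=5, p=1/7), X = failures before r-th success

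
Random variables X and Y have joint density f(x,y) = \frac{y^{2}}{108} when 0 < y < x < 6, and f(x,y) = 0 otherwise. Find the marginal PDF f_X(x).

f_X(x) = ∫_0^x \frac{y^{2}}{108} dy = \frac{x^{3}}{324}
for 0 < x < 6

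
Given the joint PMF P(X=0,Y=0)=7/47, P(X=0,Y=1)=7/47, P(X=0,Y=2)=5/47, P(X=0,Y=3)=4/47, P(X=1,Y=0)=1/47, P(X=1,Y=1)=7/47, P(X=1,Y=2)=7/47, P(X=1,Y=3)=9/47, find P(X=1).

P(X=1) = P(X=1,Y=0) + P(X=1,Y=1) + P(X=1,Y=2) + P(X=1,Y=3)
= 1/47 + 7/47 + 7/47 + 9/47
= 24/47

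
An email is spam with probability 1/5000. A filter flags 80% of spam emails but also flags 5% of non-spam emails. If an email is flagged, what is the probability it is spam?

Let D = the rare event, + = positive/flagged.
P(D) = 1/5000
P(+|D) = 80/100 = 4/5
P(+|D') = 5/100 = 1/20
P(+) = P(+|D)P(D) + P(+|D')P(D')
     = \frac{4}{5} × \frac{1}{5000} + \frac{1}{20} × \frac{4999}{5000}
     = \frac{1003}{20000}
P(D|+) = P(+|D)P(D)/P(+) = \frac{16}{5015}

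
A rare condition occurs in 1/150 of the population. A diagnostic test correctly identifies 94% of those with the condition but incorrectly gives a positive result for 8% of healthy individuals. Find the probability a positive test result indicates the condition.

Let D = the rare event, + = positive/flagged.
P(D) = 1/150
P(+|D) = 94/100 = 47/50
P(+|D') = 8/100 = 2/25
P(+) = P(+|D)P(D) + P(+|D')P(D')
     = \frac{47}{50} × \frac{1}{150} + \frac{2}{25} × \frac{149}{150}
     = \frac{643}{7500}
P(D|+) = P(+|D)P(D)/P(+) = \frac{47}{643}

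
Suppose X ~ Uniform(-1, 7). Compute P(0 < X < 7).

P(0 < X < 7) = ∫_{0}^{7} f(x) dx
where f(x) = \frac{1}{8}
= \frac{7}{8}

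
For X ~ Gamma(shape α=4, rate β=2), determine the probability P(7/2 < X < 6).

P(7/2 < X < 6) = ∫_{7/2}^{6} f(x) dx
where f(x) = \frac{8 x^{3} e^{- 2 x}}{3}
= \frac{-1119 + 269 e^{5}}{3 e^{12}}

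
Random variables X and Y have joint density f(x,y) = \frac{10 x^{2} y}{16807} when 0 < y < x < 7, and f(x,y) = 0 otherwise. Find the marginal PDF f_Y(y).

f_Y(y) = ∫_y^7 \frac{10 x^{2} y}{16807} dx = \frac{10 y \left(343 - y^{3}\right)}{50421}
for 0 < y < 7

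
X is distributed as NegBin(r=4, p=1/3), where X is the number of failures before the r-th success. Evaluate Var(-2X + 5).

For X ~ NegBin(r=4, p=1/3), where X is the number of failures before the r-th success:
Var(X) = 24
Var(-2X + 5) = (-2)² × Var(X) = 4 × 24 = 96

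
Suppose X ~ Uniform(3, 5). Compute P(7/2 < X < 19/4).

P(7/2 < X < 19/4) = ∫_{7/2}^{19/4} f(x) dx
where f(x) = \frac{1}{2}
= \frac{5}{8}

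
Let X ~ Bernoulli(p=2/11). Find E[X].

For X ~ Bernoulli(p=2/11), the expected value is:
E[X] = \frac{2}{11}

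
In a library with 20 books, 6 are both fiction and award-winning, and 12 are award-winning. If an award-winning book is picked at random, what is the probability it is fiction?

P(A ∩ B) = 6/20 = 3/10
P(B) = 12/20 = 3/5
P(A|B) = P(A ∩ B) / P(B) = (3/10) / (3/5) = 1/2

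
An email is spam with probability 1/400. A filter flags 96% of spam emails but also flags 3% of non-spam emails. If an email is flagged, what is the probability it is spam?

Let D = the rare event, + = positive/flagged.
P(D) = 1/400
P(+|D) = 96/100 = 24/25
P(+|D') = 3/100
P(+) = P(+|D)P(D) + P(+|D')P(D')
     = \frac{24}{25} × \frac{1}{400} + \frac{3}{100} × \frac{399}{400}
     = \frac{1293}{40000}
P(D|+) = P(+|D)P(D)/P(+) = \frac{32}{431}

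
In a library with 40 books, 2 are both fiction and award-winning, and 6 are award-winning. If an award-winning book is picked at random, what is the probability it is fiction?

P(A ∩ B) = 2/40 = 1/20
P(B) = 6/40 = 3/20
P(A|B) = P(A ∩ B) / P(B) = (1/20) / (3/20) = 1/3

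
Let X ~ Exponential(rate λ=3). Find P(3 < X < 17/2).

P(3 < X < 17/2) = ∫_{3}^{17/2} f(x) dx
where f(x) = 3 e^{- 3 x}
= - \frac{1}{e^{\frac{51}{2}}} + e^{-9}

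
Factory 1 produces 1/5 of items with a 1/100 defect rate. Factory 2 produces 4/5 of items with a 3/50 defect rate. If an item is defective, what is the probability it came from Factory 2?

Using Bayes' theorem:
P(F1) = 1/5, P(D|F1) = 1/100
P(F2) = 4/5, P(D|F2) = 3/50
P(D) = P(D|F1)P(F1) + P(D|F2)P(F2)
     = \frac{1}{20}
P(F2|D) = P(D|F2)P(F2) / P(D)
= \frac{24}{25}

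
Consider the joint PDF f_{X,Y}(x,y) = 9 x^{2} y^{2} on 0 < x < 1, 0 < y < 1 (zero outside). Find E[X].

E[X] = ∫_0^1 ∫_0^1 x × f(x,y) dy dx
= ∫_0^1 ∫_0^1 x × (9 x^{2} y^{2}) dy dx
= \frac{3}{4}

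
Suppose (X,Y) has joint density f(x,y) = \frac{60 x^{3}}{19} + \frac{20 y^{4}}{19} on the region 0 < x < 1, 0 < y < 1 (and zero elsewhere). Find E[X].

E[X] = ∫_0^1 ∫_0^1 x × f(x,y) dy dx
= ∫_0^1 ∫_0^1 x × (\frac{60 x^{3}}{19} + \frac{20 y^{4}}{19}) dy dx
= \frac{14}{19}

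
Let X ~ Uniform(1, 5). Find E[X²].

Using the identity E[X²] = Var(X) + (E[X])²:
E[X] = 3
Var(X) = \frac{4}{3}
E[X²] = \frac{4}{3} + (3)²
= \frac{31}{3}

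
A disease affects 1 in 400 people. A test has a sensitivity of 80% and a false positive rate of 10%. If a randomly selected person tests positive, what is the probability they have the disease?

Let D = the rare event, + = positive/flagged.
P(D) = 1/400
P(+|D) = 80/100 = 4/5
P(+|D') = 10/100 = 1/10
P(+) = P(+|D)P(D) + P(+|D')P(D')
     = \frac{4}{5} × \frac{1}{400} + \frac{1}{10} × \frac{399}{400}
     = \frac{407}{4000}
P(D|+) = P(+|D)P(D)/P(+) = \frac{8}{407}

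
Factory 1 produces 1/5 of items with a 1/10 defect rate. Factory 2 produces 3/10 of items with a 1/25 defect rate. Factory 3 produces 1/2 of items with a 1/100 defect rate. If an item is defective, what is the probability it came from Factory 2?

Using Bayes' theorem:
P(F1) = 1/5, P(D|F1) = 1/10
P(F2) = 3/10, P(D|F2) = 1/25
P(F3) = 1/2, P(D|F3) = 1/100
P(D) = P(D|F1)P(F1) + P(D|F2)P(F2) + P(D|F3)P(F3)
     = \frac{37}{1000}
P(F2|D) = P(D|F2)P(F2) / P(D)
= \frac{12}{37}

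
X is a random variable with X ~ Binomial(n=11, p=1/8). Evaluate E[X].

For X ~ Binomial(n=11, p=1/8), the expected value is:
E[X] = \frac{11}{8}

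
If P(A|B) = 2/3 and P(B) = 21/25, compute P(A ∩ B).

By definition, P(A|B) = P(A ∩ B) / P(B)
So P(A ∩ B) = P(A|B) × P(B)
= 2/3 × 21/25
= 14/25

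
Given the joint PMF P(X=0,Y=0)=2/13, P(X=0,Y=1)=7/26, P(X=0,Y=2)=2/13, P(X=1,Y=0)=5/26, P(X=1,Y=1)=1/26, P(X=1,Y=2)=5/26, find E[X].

First find marginal of X:
P(X=0) = 15/26
P(X=1) = 11/26
E[X] = 0 × 15/26 + 1 × 11/26 = 11/26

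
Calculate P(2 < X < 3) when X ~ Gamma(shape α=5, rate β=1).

P(2 < X < 3) = ∫_{2}^{3} f(x) dx
where f(x) = \frac{x^{4} e^{- x}}{24}
= \frac{-131 + 56 e}{8 e^{3}}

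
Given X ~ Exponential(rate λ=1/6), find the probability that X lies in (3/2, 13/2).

P(3/2 < X < 13/2) = ∫_{3/2}^{13/2} f(x) dx
where f(x) = \frac{e^{- \frac{x}{6}}}{6}
= - \frac{1}{e^{\frac{13}{12}}} + e^{- \frac{1}{4}}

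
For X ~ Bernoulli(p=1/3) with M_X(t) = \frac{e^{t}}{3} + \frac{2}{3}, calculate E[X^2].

To find E[X^2], compute M^(2)(0):
M^(1)(t) = \frac{e^{t}}{3}
M^(2)(t) = \frac{e^{t}}{3}
M^(2)(0) = \frac{1}{3}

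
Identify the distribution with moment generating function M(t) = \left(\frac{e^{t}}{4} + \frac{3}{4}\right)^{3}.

The MGF M(t) = \left(\frac{e^{t}}{4} + \frac{3}{4}\right)^{3} is the standard form for the Binomial distribution.
Comparing with the known MGF formula identifies: Binomial(n=3, p=1/4)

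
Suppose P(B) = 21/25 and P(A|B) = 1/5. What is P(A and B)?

By definition, P(A|B) = P(A ∩ B) / P(B)
So P(A ∩ B) = P(A|B) × P(B)
= 1/5 × 21/25
= 21/125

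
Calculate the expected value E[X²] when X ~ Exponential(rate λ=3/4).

Using the identity E[X²] = Var(X) + (E[X])²:
E[X] = \frac{4}{3}
Var(X) = \frac{16}{9}
E[X²] = \frac{16}{9} + (\frac{4}{3})²
= \frac{32}{9}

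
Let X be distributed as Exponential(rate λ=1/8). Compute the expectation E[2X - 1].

For X ~ Exponential(rate λ=1/8):
E[X] = 8
E[2X - 1] = 2 × E[X] - 1 = 15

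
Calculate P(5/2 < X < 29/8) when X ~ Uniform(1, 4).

P(5/2 < X < 29/8) = ∫_{5/2}^{29/8} f(x) dx
where f(x) = \frac{1}{3}
= \frac{3}{8}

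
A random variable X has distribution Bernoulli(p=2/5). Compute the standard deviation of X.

For X ~ Bernoulli(p=2/5):
Var(X) = \frac{6}{25}
SD(X) = √(Var(X)) = √(\frac{6}{25}) = \frac{\sqrt{6}}{5}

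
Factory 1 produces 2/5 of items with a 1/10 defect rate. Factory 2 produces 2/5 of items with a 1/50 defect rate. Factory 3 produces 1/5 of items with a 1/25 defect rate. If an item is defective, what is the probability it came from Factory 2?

Using Bayes' theorem:
P(F1) = 2/5, P(D|F1) = 1/10
P(F2) = 2/5, P(D|F2) = 1/50
P(F3) = 1/5, P(D|F3) = 1/25
P(D) = P(D|F1)P(F1) + P(D|F2)P(F2) + P(D|F3)P(F3)
     = \frac{7}{125}
P(F2|D) = P(D|F2)P(F2) / P(D)
= \frac{1}{7}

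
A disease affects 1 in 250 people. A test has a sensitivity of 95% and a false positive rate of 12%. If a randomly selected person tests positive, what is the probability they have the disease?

Let D = the rare event, + = positive/flagged.
P(D) = 1/250
P(+|D) = 95/100 = 19/20
P(+|D') = 12/100 = 3/25
P(+) = P(+|D)P(D) + P(+|D')P(D')
     = \frac{19}{20} × \frac{1}{250} + \frac{3}{25} × \frac{249}{250}
     = \frac{3083}{25000}
P(D|+) = P(+|D)P(D)/P(+) = \frac{95}{3083}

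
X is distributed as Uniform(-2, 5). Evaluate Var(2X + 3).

For X ~ Uniform(-2, 5):
Var(X) = \frac{49}{12}
Var(2X + 3) = (2)² × Var(X) = 4 × \frac{49}{12} = \frac{49}{3}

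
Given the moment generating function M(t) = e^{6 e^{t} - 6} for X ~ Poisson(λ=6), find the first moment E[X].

To find E[X], compute M^(1)(0):
M^(1)(t) = 6 e^{t} e^{6 e^{t} - 6}
M^(1)(0) = 6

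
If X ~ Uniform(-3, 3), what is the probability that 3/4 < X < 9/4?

P(3/4 < X < 9/4) = ∫_{3/4}^{9/4} f(x) dx
where f(x) = \frac{1}{6}
= \frac{1}{4}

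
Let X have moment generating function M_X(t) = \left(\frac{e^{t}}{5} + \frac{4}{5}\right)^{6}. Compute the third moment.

To find E[X^3], compute M^(3)(0):
M^(1)(t) = \frac{6 \left(\frac{e^{t}}{5} + \frac{4}{5}\right)^{5} e^{t}}{5}
M^(2)(t) = \frac{6 \left(\frac{e^{t}}{5} + \frac{4}{5}\right)^{5} e^{t}}{5} + \frac{6 \left(\frac{e^{t}}{5} + \frac{4}{5}\right)^{4} e^{2 t}}{5}
M^(3)(t) = \frac{6 \left(\frac{e^{t}}{5} + \frac{4}{5}\right)^{5} e^{t}}{5} + \frac{18 \left(\frac{e^{t}}{5} + \frac{4}{5}\right)^{4} e^{2 t}}{5} + \frac{24 \left(\frac{e^{t}}{5} + \frac{4}{5}\right)^{3} e^{3 t}}{25}
M^(3)(0) = \frac{144}{25}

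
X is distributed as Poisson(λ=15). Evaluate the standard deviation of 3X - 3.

For X ~ Poisson(λ=15):
Var(X) = 15
SD(X) = √(Var(X)) = √(15) = \sqrt{15}
SD(3X - 3) = |3| × SD(X) = 3 × \sqrt{15} = 3 \sqrt{15}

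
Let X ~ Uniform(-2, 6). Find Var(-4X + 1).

For X ~ Uniform(-2, 6):
Var(X) = \frac{16}{3}
Var(-4X + 1) = (-4)² × Var(X) = 16 × \frac{16}{3} = \frac{256}{3}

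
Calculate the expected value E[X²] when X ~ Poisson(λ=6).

Using the identity E[X²] = Var(X) + (E[X])²:
E[X] = 6
Var(X) = 6
E[X²] = 6 + (6)²
= 42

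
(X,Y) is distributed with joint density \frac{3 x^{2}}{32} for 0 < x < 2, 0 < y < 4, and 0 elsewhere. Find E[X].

f_X(x) = ∫_0^4 \frac{3 x^{2}}{32} dy = \frac{3 x^{2}}{8}
E[X] = ∫_0^2 x × (\frac{3 x^{2}}{8}) dx = \frac{3}{2}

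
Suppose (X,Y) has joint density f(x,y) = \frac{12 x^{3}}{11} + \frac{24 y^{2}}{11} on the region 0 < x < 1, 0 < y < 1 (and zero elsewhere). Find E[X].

E[X] = ∫_0^1 ∫_0^1 x × f(x,y) dy dx
= ∫_0^1 ∫_0^1 x × (\frac{12 x^{3}}{11} + \frac{24 y^{2}}{11}) dy dx
= \frac{32}{55}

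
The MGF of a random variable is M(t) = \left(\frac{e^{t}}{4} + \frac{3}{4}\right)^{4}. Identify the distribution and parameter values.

The MGF M(t) = \left(\frac{e^{t}}{4} + \frac{3}{4}\right)^{4} is the standard form for the Binomial distribution.
Comparing with the known MGF formula identifies: Binomial(n=4, p=1/4)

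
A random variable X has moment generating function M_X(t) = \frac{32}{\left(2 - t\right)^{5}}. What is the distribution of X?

The MGF M(t) = \frac{32}{\left(2 - t\right)^{5}} is the standard form for the Gamma distribution.
Comparing with the known MGF formula identifies: Gamma(shape α=5, rate β=2)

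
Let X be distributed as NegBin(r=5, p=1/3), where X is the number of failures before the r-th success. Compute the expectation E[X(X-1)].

E[X(X-1)] = E[X² - X] = E[X²] - E[X]
E[X] = 10
E[X²] = Var(X) + (E[X])² = 30 + (10)² = 130
E[X(X-1)] = 130 - 10 = 120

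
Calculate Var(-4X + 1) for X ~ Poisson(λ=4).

For X ~ Poisson(λ=4):
Var(X) = 4
Var(-4X + 1) = (-4)² × Var(X) = 16 × 4 = 64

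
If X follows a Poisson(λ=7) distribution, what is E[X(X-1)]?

E[X(X-1)] = E[X² - X] = E[X²] - E[X]
E[X] = 7
E[X²] = Var(X) + (E[X])² = 7 + (7)² = 56
E[X(X-1)] = 56 - 7 = 49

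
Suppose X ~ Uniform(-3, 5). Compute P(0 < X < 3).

P(0 < X < 3) = ∫_{0}^{3} f(x) dx
where f(x) = \frac{1}{8}
= \frac{3}{8}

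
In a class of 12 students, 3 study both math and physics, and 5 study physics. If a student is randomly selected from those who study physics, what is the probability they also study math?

P(A ∩ B) = 3/12 = 1/4
P(B) = 5/12
P(A|B) = P(A ∩ B) / P(B) = (1/4) / (5/12) = 3/5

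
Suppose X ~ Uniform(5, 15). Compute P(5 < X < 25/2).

P(5 < X < 25/2) = ∫_{5}^{25/2} f(x) dx
where f(x) = \frac{1}{10}
= \frac{3}{4}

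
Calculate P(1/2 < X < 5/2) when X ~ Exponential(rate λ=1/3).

P(1/2 < X < 5/2) = ∫_{1/2}^{5/2} f(x) dx
where f(x) = \frac{e^{- \frac{x}{3}}}{3}
= - \frac{1 - e^{\frac{2}{3}}}{e^{\frac{5}{6}}}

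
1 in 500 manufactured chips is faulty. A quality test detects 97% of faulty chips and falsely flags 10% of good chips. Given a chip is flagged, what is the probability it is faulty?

Let D = the rare event, + = positive/flagged.
P(D) = 1/500
P(+|D) = 97/100
P(+|D') = 10/100 = 1/10
P(+) = P(+|D)P(D) + P(+|D')P(D')
     = \frac{97}{100} × \frac{1}{500} + \frac{1}{10} × \frac{499}{500}
     = \frac{5087}{50000}
P(D|+) = P(+|D)P(D)/P(+) = \frac{97}{5087}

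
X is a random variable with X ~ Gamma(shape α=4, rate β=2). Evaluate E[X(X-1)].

E[X(X-1)] = E[X² - X] = E[X²] - E[X]
E[X] = 2
E[X²] = Var(X) + (E[X])² = 1 + (2)² = 5
E[X(X-1)] = 5 - 2 = 3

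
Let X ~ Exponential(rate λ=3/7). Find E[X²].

Using the identity E[X²] = Var(X) + (E[X])²:
E[X] = \frac{7}{3}
Var(X) = \frac{49}{9}
E[X²] = \frac{49}{9} + (\frac{7}{3})²
= \frac{98}{9}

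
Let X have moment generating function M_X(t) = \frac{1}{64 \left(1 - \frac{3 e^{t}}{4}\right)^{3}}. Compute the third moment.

To find E[X^3], compute M^(3)(0):
M^(1)(t) = \frac{9 e^{t}}{256 \left(1 - \frac{3 e^{t}}{4}\right)^{4}}
M^(2)(t) = \frac{9 e^{t}}{256 \left(1 - \frac{3 e^{t}}{4}\right)^{4}} + \frac{27 e^{2 t}}{256 \left(1 - \frac{3 e^{t}}{4}\right)^{5}}
M^(3)(t) = \frac{9 e^{t}}{256 \left(1 - \frac{3 e^{t}}{4}\right)^{4}} + \frac{81 e^{2 t}}{256 \left(1 - \frac{3 e^{t}}{4}\right)^{5}} + \frac{405 e^{3 t}}{1024 \left(1 - \frac{3 e^{t}}{4}\right)^{6}}
M^(3)(0) = 1953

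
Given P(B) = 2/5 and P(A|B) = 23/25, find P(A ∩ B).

By definition, P(A|B) = P(A ∩ B) / P(B)
So P(A ∩ B) = P(A|B) × P(B)
= 23/25 × 2/5
= 46/125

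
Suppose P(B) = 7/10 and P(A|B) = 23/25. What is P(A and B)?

By definition, P(A|B) = P(A ∩ B) / P(B)
So P(A ∩ B) = P(A|B) × P(B)
= 23/25 × 7/10
= 161/250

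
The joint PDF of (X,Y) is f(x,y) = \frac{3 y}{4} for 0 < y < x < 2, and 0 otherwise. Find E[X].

f_X(x) = ∫_0^x \frac{3 y}{4} dy = \frac{3 x^{2}}{8}
E[X] = ∫_0^2 x × (\frac{3 x^{2}}{8}) dx = \frac{3}{2}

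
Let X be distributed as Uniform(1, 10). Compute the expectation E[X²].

Using the identity E[X²] = Var(X) + (E[X])²:
E[X] = \frac{11}{2}
Var(X) = \frac{27}{4}
E[X²] = \frac{27}{4} + (\frac{11}{2})²
= 37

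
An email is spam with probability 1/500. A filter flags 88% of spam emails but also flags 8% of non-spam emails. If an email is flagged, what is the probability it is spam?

Let D = the rare event, + = positive/flagged.
P(D) = 1/500
P(+|D) = 88/100 = 22/25
P(+|D') = 8/100 = 2/25
P(+) = P(+|D)P(D) + P(+|D')P(D')
     = \frac{22}{25} × \frac{1}{500} + \frac{2}{25} × \frac{499}{500}
     = \frac{51}{625}
P(D|+) = P(+|D)P(D)/P(+) = \frac{11}{510}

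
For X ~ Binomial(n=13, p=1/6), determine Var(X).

For X ~ Binomial(n=13, p=1/6):
Var(X) = \frac{65}{36}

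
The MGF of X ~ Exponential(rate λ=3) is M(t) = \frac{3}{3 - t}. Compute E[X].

To find E[X], compute M^(1)(0):
M^(1)(t) = \frac{3}{\left(3 - t\right)^{2}}
M^(1)(0) = \frac{1}{3}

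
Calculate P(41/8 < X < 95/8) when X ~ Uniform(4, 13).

P(41/8 < X < 95/8) = ∫_{41/8}^{95/8} f(x) dx
where f(x) = \frac{1}{9}
= \frac{3}{4}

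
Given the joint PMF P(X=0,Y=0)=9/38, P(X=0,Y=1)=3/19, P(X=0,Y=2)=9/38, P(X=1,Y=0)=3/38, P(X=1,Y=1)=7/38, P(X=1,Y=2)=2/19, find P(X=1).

P(X=1) = P(X=1,Y=0) + P(X=1,Y=1) + P(X=1,Y=2)
= 3/38 + 7/38 + 2/19
= 7/19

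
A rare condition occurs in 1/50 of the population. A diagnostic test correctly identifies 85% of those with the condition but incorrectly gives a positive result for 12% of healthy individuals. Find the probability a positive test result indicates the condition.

Let D = the rare event, + = positive/flagged.
P(D) = 1/50
P(+|D) = 85/100 = 17/20
P(+|D') = 12/100 = 3/25
P(+) = P(+|D)P(D) + P(+|D')P(D')
     = \frac{17}{20} × \frac{1}{50} + \frac{3}{25} × \frac{49}{50}
     = \frac{673}{5000}
P(D|+) = P(+|D)P(D)/P(+) = \frac{85}{673}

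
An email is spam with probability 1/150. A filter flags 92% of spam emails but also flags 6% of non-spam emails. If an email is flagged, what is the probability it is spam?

Let D = the rare event, + = positive/flagged.
P(D) = 1/150
P(+|D) = 92/100 = 23/25
P(+|D') = 6/100 = 3/50
P(+) = P(+|D)P(D) + P(+|D')P(D')
     = \frac{23}{25} × \frac{1}{150} + \frac{3}{50} × \frac{149}{150}
     = \frac{493}{7500}
P(D|+) = P(+|D)P(D)/P(+) = \frac{46}{493}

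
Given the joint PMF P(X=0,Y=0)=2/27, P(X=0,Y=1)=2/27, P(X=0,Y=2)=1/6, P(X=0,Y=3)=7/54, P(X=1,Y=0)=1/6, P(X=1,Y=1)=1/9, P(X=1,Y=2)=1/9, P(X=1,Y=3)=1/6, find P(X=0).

P(X=0) = P(X=0,Y=0) + P(X=0,Y=1) + P(X=0,Y=2) + P(X=0,Y=3)
= 2/27 + 2/27 + 1/6 + 7/54
= 4/9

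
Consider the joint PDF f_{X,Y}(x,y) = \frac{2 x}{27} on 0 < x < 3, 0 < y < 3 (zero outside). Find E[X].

f_X(x) = ∫_0^3 \frac{2 x}{27} dy = \frac{2 x}{9}
E[X] = ∫_0^3 x × (\frac{2 x}{9}) dx = 2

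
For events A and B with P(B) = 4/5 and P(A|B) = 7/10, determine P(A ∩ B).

By definition, P(A|B) = P(A ∩ B) / P(B)
So P(A ∩ B) = P(A|B) × P(B)
= 7/10 × 4/5
= 14/25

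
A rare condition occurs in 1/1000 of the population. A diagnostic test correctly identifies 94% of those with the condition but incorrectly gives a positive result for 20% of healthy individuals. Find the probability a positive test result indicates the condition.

Let D = the rare event, + = positive/flagged.
P(D) = 1/1000
P(+|D) = 94/100 = 47/50
P(+|D') = 20/100 = 1/5
P(+) = P(+|D)P(D) + P(+|D')P(D')
     = \frac{47}{50} × \frac{1}{1000} + \frac{1}{5} × \frac{999}{1000}
     = \frac{10037}{50000}
P(D|+) = P(+|D)P(D)/P(+) = \frac{47}{10037}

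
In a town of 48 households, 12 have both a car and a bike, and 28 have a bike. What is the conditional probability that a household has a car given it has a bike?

P(A ∩ B) = 12/48 = 1/4
P(B) = 28/48 = 7/12
P(A|B) = P(A ∩ B) / P(B) = (1/4) / (7/12) = 3/7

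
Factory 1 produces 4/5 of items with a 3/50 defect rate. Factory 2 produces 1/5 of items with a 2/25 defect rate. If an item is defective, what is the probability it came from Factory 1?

Using Bayes' theorem:
P(F1) = 4/5, P(D|F1) = 3/50
P(F2) = 1/5, P(D|F2) = 2/25
P(D) = P(D|F1)P(F1) + P(D|F2)P(F2)
     = \frac{8}{125}
P(F1|D) = P(D|F1)P(F1) / P(D)
= \frac{3}{4}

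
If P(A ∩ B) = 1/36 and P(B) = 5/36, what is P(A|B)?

P(A|B) = P(A ∩ B) / P(B)
= (1/36) / (5/36)
= 1/5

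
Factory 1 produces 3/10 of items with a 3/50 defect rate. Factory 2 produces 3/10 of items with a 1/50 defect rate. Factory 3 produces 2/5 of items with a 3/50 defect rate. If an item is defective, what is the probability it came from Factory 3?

Using Bayes' theorem:
P(F1) = 3/10, P(D|F1) = 3/50
P(F2) = 3/10, P(D|F2) = 1/50
P(F3) = 2/5, P(D|F3) = 3/50
P(D) = P(D|F1)P(F1) + P(D|F2)P(F2) + P(D|F3)P(F3)
     = \frac{6}{125}
P(F3|D) = P(D|F3)P(F3) / P(D)
= \frac{1}{2}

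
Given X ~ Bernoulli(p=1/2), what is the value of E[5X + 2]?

For X ~ Bernoulli(p=1/2):
E[X] = \frac{1}{2}
E[5X + 2] = 5 × E[X] + 2 = \frac{9}{2}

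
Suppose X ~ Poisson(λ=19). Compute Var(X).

For X ~ Poisson(λ=19):
Var(X) = 19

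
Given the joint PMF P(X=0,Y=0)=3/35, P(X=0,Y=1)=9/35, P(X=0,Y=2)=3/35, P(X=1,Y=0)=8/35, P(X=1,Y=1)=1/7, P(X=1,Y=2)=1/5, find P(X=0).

P(X=0) = P(X=0,Y=0) + P(X=0,Y=1) + P(X=0,Y=2)
= 3/35 + 9/35 + 3/35
= 3/7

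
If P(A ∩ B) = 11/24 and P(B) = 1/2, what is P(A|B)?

P(A|B) = P(A ∩ B) / P(B)
= (11/24) / (1/2)
= 11/12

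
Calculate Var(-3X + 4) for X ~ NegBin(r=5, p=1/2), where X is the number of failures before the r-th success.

For X ~ NegBin(r=5, p=1/2), where X is the number of failures before the r-th success:
Var(X) = 10
Var(-3X + 4) = (-3)² × Var(X) = 9 × 10 = 90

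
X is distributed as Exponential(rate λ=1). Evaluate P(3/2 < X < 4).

P(3/2 < X < 4) = ∫_{3/2}^{4} f(x) dx
where f(x) = e^{- x}
= - \frac{1}{e^{4}} + e^{- \frac{3}{2}}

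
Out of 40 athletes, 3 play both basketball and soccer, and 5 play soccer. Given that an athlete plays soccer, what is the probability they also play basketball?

P(A ∩ B) = 3/40
P(B) = 5/40 = 1/8
P(A|B) = P(A ∩ B) / P(B) = (3/40) / (1/8) = 3/5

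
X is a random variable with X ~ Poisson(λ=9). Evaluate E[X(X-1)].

E[X(X-1)] = E[X² - X] = E[X²] - E[X]
E[X] = 9
E[X²] = Var(X) + (E[X])² = 9 + (9)² = 90
E[X(X-1)] = 90 - 9 = 81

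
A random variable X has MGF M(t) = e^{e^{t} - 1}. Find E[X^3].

To find E[X^3], compute M^(3)(0):
M^(1)(t) = e^{t} e^{e^{t} - 1}
M^(2)(t) = e^{2 t} e^{e^{t} - 1} + e^{t} e^{e^{t} - 1}
M^(3)(t) = e^{3 t} e^{e^{t} - 1} + 3 e^{2 t} e^{e^{t} - 1} + e^{t} e^{e^{t} - 1}
M^(3)(0) = 5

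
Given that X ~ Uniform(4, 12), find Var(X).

For X ~ Uniform(4, 12):
Var(X) = \frac{16}{3}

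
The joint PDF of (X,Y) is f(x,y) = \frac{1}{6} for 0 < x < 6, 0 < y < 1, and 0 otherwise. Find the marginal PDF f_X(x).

f_X(x) = ∫_0^1 f(x,y) dy
= ∫_0^1 \frac{1}{6} dy
= \frac{1}{6} for 0 < x < 6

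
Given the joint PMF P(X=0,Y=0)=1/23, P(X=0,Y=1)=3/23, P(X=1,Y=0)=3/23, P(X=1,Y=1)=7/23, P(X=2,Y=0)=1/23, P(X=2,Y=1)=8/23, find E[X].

First find marginal of X:
P(X=0) = 4/23
P(X=1) = 10/23
P(X=2) = 9/23
E[X] = 0 × 4/23 + 1 × 10/23 + 2 × 9/23 = 28/23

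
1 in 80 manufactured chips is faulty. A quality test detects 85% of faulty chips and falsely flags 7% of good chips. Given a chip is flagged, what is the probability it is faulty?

Let D = the rare event, + = positive/flagged.
P(D) = 1/80
P(+|D) = 85/100 = 17/20
P(+|D') = 7/100
P(+) = P(+|D)P(D) + P(+|D')P(D')
     = \frac{17}{20} × \frac{1}{80} + \frac{7}{100} × \frac{79}{80}
     = \frac{319}{4000}
P(D|+) = P(+|D)P(D)/P(+) = \frac{85}{638}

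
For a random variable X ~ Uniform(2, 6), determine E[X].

For X ~ Uniform(2, 6), the expected value is:
E[X] = 4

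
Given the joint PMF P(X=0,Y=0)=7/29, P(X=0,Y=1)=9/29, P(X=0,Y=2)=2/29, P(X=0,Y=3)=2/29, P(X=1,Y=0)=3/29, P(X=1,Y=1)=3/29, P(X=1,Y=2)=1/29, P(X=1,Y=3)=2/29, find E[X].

First find marginal of X:
P(X=0) = 20/29
P(X=1) = 9/29
E[X] = 0 × 20/29 + 1 × 9/29 = 9/29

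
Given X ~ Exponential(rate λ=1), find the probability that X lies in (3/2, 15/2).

P(3/2 < X < 15/2) = ∫_{3/2}^{15/2} f(x) dx
where f(x) = e^{- x}
= - \frac{1 - e^{6}}{e^{\frac{15}{2}}}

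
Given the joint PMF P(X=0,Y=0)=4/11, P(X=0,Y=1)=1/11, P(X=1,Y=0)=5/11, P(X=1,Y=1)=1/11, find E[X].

First find marginal of X:
P(X=0) = 5/11
P(X=1) = 6/11
E[X] = 0 × 5/11 + 1 × 6/11 = 6/11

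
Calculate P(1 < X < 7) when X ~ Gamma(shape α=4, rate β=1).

P(1 < X < 7) = ∫_{1}^{7} f(x) dx
where f(x) = \frac{x^{3} e^{- x}}{6}
= \frac{-269 + 8 e^{6}}{3 e^{7}}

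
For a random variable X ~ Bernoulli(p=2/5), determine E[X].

For X ~ Bernoulli(p=2/5), the expected value is:
E[X] = \frac{2}{5}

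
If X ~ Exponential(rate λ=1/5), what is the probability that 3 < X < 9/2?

P(3 < X < 9/2) = ∫_{3}^{9/2} f(x) dx
where f(x) = \frac{e^{- \frac{x}{5}}}{5}
= - \frac{1}{e^{\frac{9}{10}}} + e^{- \frac{3}{5}}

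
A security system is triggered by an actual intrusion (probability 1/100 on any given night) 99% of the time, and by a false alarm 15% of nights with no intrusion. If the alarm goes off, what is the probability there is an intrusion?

Let D = the rare event, + = positive/flagged.
P(D) = 1/100
P(+|D) = 99/100
P(+|D') = 15/100 = 3/20
P(+) = P(+|D)P(D) + P(+|D')P(D')
     = \frac{99}{100} × \frac{1}{100} + \frac{3}{20} × \frac{99}{100}
     = \frac{99}{625}
P(D|+) = P(+|D)P(D)/P(+) = \frac{1}{16}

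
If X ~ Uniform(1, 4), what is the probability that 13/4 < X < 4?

P(13/4 < X < 4) = ∫_{13/4}^{4} f(x) dx
where f(x) = \frac{1}{3}
= \frac{1}{4}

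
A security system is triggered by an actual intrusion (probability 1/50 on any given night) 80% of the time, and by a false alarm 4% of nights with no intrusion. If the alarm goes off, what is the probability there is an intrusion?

Let D = the rare event, + = positive/flagged.
P(D) = 1/50
P(+|D) = 80/100 = 4/5
P(+|D') = 4/100 = 1/25
P(+) = P(+|D)P(D) + P(+|D')P(D')
     = \frac{4}{5} × \frac{1}{50} + \frac{1}{25} × \frac{49}{50}
     = \frac{69}{1250}
P(D|+) = P(+|D)P(D)/P(+) = \frac{20}{69}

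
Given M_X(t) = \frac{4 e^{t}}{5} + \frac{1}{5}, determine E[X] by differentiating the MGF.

To find E[X], compute M^(1)(0):
M^(1)(t) = \frac{4 e^{t}}{5}
M^(1)(0) = \frac{4}{5}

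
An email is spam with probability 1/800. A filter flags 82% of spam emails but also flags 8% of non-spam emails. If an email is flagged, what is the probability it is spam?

Let D = the rare event, + = positive/flagged.
P(D) = 1/800
P(+|D) = 82/100 = 41/50
P(+|D') = 8/100 = 2/25
P(+) = P(+|D)P(D) + P(+|D')P(D')
     = \frac{41}{50} × \frac{1}{800} + \frac{2}{25} × \frac{799}{800}
     = \frac{3237}{40000}
P(D|+) = P(+|D)P(D)/P(+) = \frac{41}{3237}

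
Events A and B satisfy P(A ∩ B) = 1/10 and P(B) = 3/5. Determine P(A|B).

P(A|B) = P(A ∩ B) / P(B)
= (1/10) / (3/5)
= 1/6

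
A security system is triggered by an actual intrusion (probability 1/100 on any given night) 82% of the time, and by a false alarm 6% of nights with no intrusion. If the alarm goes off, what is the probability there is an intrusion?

Let D = the rare event, + = positive/flagged.
P(D) = 1/100
P(+|D) = 82/100 = 41/50
P(+|D') = 6/100 = 3/50
P(+) = P(+|D)P(D) + P(+|D')P(D')
     = \frac{41}{50} × \frac{1}{100} + \frac{3}{50} × \frac{99}{100}
     = \frac{169}{2500}
P(D|+) = P(+|D)P(D)/P(+) = \frac{41}{338}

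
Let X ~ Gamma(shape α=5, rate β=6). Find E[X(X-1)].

E[X(X-1)] = E[X² - X] = E[X²] - E[X]
E[X] = \frac{5}{6}
E[X²] = Var(X) + (E[X])² = \frac{5}{36} + (\frac{5}{6})² = \frac{5}{6}
E[X(X-1)] = \frac{5}{6} - \frac{5}{6} = 0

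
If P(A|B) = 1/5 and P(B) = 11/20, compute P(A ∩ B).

By definition, P(A|B) = P(A ∩ B) / P(B)
So P(A ∩ B) = P(A|B) × P(B)
= 1/5 × 11/20
= 11/100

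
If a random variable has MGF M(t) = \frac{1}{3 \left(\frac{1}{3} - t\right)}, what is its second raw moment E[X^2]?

To find E[X^2], compute M^(2)(0):
M^(1)(t) = \frac{1}{3 \left(\frac{1}{3} - t\right)^{2}}
M^(2)(t) = \frac{2}{3 \left(\frac{1}{3} - t\right)^{3}}
M^(2)(0) = 18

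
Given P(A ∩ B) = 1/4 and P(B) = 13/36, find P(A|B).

P(A|B) = P(A ∩ B) / P(B)
= (1/4) / (13/36)
= 9/13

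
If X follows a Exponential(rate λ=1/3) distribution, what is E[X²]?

Using the identity E[X²] = Var(X) + (E[X])²:
E[X] = 3
Var(X) = 9
E[X²] = 9 + (3)²
= 18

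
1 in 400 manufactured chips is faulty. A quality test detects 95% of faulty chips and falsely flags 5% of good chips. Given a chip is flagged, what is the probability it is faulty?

Let D = the rare event, + = positive/flagged.
P(D) = 1/400
P(+|D) = 95/100 = 19/20
P(+|D') = 5/100 = 1/20
P(+) = P(+|D)P(D) + P(+|D')P(D')
     = \frac{19}{20} × \frac{1}{400} + \frac{1}{20} × \frac{399}{400}
     = \frac{209}{4000}
P(D|+) = P(+|D)P(D)/P(+) = \frac{1}{22}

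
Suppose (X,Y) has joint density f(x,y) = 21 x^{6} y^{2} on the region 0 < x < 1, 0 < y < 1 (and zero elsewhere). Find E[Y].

E[Y] = ∫_0^1 ∫_0^1 y × f(x,y) dx dy
= \frac{3}{4}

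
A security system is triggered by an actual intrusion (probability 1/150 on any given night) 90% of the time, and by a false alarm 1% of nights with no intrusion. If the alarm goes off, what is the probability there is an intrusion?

Let D = the rare event, + = positive/flagged.
P(D) = 1/150
P(+|D) = 90/100 = 9/10
P(+|D') = 1/100
P(+) = P(+|D)P(D) + P(+|D')P(D')
     = \frac{9}{10} × \frac{1}{150} + \frac{1}{100} × \frac{149}{150}
     = \frac{239}{15000}
P(D|+) = P(+|D)P(D)/P(+) = \frac{90}{239}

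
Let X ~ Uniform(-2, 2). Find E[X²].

Using the identity E[X²] = Var(X) + (E[X])²:
E[X] = 0
Var(X) = \frac{4}{3}
E[X²] = \frac{4}{3} + (0)²
= \frac{4}{3}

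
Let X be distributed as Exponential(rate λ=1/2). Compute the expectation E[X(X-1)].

E[X(X-1)] = E[X² - X] = E[X²] - E[X]
E[X] = 2
E[X²] = Var(X) + (E[X])² = 4 + (2)² = 8
E[X(X-1)] = 8 - 2 = 6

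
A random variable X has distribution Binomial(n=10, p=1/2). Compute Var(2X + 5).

For X ~ Binomial(n=10, p=1/2):
Var(X) = \frac{5}{2}
Var(2X + 5) = (2)² × Var(X) = 4 × \frac{5}{2} = 10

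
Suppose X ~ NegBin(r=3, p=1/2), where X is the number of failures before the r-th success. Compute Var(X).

For X ~ NegBin(r=3, p=1/2), where X is the number of failures before the r-th success:
Var(X) = 6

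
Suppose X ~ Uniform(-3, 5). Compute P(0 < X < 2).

P(0 < X < 2) = ∫_{0}^{2} f(x) dx
where f(x) = \frac{1}{8}
= \frac{1}{4}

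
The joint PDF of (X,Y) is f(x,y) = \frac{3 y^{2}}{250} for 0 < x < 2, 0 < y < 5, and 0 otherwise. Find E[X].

f_X(x) = ∫_0^5 \frac{3 y^{2}}{250} dy = \frac{1}{2}
E[X] = ∫_0^2 x × (\frac{1}{2}) dx = 1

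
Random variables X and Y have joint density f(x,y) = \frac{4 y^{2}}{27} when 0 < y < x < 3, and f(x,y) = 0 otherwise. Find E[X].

f_X(x) = ∫_0^x \frac{4 y^{2}}{27} dy = \frac{4 x^{3}}{81}
E[X] = ∫_0^3 x × (\frac{4 x^{3}}{81}) dx = \frac{12}{5}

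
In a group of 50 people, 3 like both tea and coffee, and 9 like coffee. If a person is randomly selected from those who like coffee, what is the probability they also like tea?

P(A ∩ B) = 3/50
P(B) = 9/50
P(A|B) = P(A ∩ B) / P(B) = (3/50) / (9/50) = 1/3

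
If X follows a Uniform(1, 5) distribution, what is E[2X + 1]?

For X ~ Uniform(1, 5):
E[X] = 3
E[2X + 1] = 2 × E[X] + 1 = 7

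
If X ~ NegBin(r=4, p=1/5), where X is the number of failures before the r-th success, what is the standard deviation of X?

For X ~ NegBin(r=4, p=1/5), where X is the number of failures before the r-th success:
Var(X) = 80
SD(X) = √(Var(X)) = √(80) = 4 \sqrt{5}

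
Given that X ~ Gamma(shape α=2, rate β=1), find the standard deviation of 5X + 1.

For X ~ Gamma(shape α=2, rate β=1):
Var(X) = 2
SD(X) = √(Var(X)) = √(2) = \sqrt{2}
SD(5X + 1) = |5| × SD(X) = 5 × \sqrt{2} = 5 \sqrt{2}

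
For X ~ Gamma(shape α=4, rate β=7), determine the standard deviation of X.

For X ~ Gamma(shape α=4, rate β=7):
Var(X) = \frac{4}{49}
SD(X) = √(Var(X)) = √(\frac{4}{49}) = \frac{2}{7}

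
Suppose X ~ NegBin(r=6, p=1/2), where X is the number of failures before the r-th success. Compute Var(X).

For X ~ NegBin(r=6, p=1/2), where X is the number of failures before the r-th success:
Var(X) = 12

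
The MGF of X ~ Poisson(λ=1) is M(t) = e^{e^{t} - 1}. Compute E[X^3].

To find E[X^3], compute M^(3)(0):
M^(1)(t) = e^{t} e^{e^{t} - 1}
M^(2)(t) = e^{2 t} e^{e^{t} - 1} + e^{t} e^{e^{t} - 1}
M^(3)(t) = e^{3 t} e^{e^{t} - 1} + 3 e^{2 t} e^{e^{t} - 1} + e^{t} e^{e^{t} - 1}
M^(3)(0) = 5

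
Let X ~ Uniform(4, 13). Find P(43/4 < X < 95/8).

P(43/4 < X < 95/8) = ∫_{43/4}^{95/8} f(x) dx
where f(x) = \frac{1}{9}
= \frac{1}{8}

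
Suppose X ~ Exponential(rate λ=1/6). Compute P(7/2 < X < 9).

P(7/2 < X < 9) = ∫_{7/2}^{9} f(x) dx
where f(x) = \frac{e^{- \frac{x}{6}}}{6}
= - \frac{1}{e^{\frac{3}{2}}} + e^{- \frac{7}{12}}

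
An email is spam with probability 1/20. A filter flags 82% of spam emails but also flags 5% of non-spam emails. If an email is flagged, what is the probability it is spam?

Let D = the rare event, + = positive/flagged.
P(D) = 1/20
P(+|D) = 82/100 = 41/50
P(+|D') = 5/100 = 1/20
P(+) = P(+|D)P(D) + P(+|D')P(D')
     = \frac{41}{50} × \frac{1}{20} + \frac{1}{20} × \frac{19}{20}
     = \frac{177}{2000}
P(D|+) = P(+|D)P(D)/P(+) = \frac{82}{177}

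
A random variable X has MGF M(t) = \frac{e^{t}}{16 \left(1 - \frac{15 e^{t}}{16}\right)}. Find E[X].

To find E[X], compute M^(1)(0):
M^(1)(t) = \frac{e^{t}}{16 \left(1 - \frac{15 e^{t}}{16}\right)} + \frac{15 e^{2 t}}{256 \left(1 - \frac{15 e^{t}}{16}\right)^{2}}
M^(1)(0) = 16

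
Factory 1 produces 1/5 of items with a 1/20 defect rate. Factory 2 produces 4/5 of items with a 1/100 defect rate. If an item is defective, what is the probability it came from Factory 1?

Using Bayes' theorem:
P(F1) = 1/5, P(D|F1) = 1/20
P(F2) = 4/5, P(D|F2) = 1/100
P(D) = P(D|F1)P(F1) + P(D|F2)P(F2)
     = \frac{9}{500}
P(F1|D) = P(D|F1)P(F1) / P(D)
= \frac{5}{9}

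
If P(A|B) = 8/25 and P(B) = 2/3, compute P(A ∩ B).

By definition, P(A|B) = P(A ∩ B) / P(B)
So P(A ∩ B) = P(A|B) × P(B)
= 8/25 × 2/3
= 16/75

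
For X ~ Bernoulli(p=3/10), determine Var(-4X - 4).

For X ~ Bernoulli(p=3/10):
Var(X) = \frac{21}{100}
Var(-4X - 4) = (-4)² × Var(X) = 16 × \frac{21}{100} = \frac{84}{25}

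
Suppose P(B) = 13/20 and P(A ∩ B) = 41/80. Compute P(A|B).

P(A|B) = P(A ∩ B) / P(B)
= (41/80) / (13/20)
= 41/52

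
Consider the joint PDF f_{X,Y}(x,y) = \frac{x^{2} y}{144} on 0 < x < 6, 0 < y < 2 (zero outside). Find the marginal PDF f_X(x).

f_X(x) = ∫_0^2 f(x,y) dy
= ∫_0^2 \frac{x^{2} y}{144} dy
= \frac{x^{2}}{72} for 0 < x < 6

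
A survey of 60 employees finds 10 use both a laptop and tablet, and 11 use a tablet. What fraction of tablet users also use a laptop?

P(A ∩ B) = 10/60 = 1/6
P(B) = 11/60
P(A|B) = P(A ∩ B) / P(B) = (1/6) / (11/60) = 10/11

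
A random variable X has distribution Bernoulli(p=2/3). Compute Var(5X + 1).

For X ~ Bernoulli(p=2/3):
Var(X) = \frac{2}{9}
Var(5X + 1) = (5)² × Var(X) = 25 × \frac{2}{9} = \frac{50}{9}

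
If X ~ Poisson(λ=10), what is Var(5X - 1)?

For X ~ Poisson(λ=10):
Var(X) = 10
Var(5X - 1) = (5)² × Var(X) = 25 × 10 = 250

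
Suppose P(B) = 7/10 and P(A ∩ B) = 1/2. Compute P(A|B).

P(A|B) = P(A ∩ B) / P(B)
= (1/2) / (7/10)
= 5/7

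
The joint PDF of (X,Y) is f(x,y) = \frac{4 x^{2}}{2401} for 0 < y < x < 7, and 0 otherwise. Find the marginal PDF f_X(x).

f_X(x) = ∫_0^x \frac{4 x^{2}}{2401} dy = \frac{4 x^{3}}{2401}
for 0 < x < 7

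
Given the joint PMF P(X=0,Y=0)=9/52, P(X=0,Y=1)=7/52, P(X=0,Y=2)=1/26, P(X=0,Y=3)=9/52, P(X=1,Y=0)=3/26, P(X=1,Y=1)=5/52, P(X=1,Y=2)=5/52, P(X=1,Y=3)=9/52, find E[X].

First find marginal of X:
P(X=0) = 27/52
P(X=1) = 25/52
E[X] = 0 × 27/52 + 1 × 25/52 = 25/52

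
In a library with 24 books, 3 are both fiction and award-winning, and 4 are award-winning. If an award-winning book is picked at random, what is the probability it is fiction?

P(A ∩ B) = 3/24 = 1/8
P(B) = 4/24 = 1/6
P(A|B) = P(A ∩ B) / P(B) = (1/8) / (1/6) = 3/4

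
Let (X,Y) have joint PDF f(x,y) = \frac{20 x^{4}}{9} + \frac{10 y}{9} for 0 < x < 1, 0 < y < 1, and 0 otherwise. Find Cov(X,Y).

E[XY] = ∫∫ xy × f(x,y) dx dy = \frac{10}{27}
E[X] = \frac{35}{54}
E[Y] = \frac{16}{27}
Cov(X,Y) = E[XY] - E[X]E[Y] = - \frac{10}{729}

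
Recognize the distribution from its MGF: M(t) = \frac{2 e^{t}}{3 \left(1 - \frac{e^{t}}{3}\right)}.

The MGF M(t) = \frac{2 e^{t}}{3 \left(1 - \frac{e^{t}}{3}\right)} is the standard form for the Geometric distribution.
Comparing with the known MGF formula identifies: Geometric(p=2/3), X = trial number of first success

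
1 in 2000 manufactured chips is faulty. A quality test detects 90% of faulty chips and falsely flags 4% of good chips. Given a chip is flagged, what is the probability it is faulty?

Let D = the rare event, + = positive/flagged.
P(D) = 1/2000
P(+|D) = 90/100 = 9/10
P(+|D') = 4/100 = 1/25
P(+) = P(+|D)P(D) + P(+|D')P(D')
     = \frac{9}{10} × \frac{1}{2000} + \frac{1}{25} × \frac{1999}{2000}
     = \frac{4043}{100000}
P(D|+) = P(+|D)P(D)/P(+) = \frac{45}{4043}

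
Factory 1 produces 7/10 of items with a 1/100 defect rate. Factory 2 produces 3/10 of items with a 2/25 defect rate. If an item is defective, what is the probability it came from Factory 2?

Using Bayes' theorem:
P(F1) = 7/10, P(D|F1) = 1/100
P(F2) = 3/10, P(D|F2) = 2/25
P(D) = P(D|F1)P(F1) + P(D|F2)P(F2)
     = \frac{31}{1000}
P(F2|D) = P(D|F2)P(F2) / P(D)
= \frac{24}{31}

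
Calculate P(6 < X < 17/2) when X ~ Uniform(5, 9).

P(6 < X < 17/2) = ∫_{6}^{17/2} f(x) dx
where f(x) = \frac{1}{4}
= \frac{5}{8}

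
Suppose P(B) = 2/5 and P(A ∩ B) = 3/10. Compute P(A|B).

P(A|B) = P(A ∩ B) / P(B)
= (3/10) / (2/5)
= 3/4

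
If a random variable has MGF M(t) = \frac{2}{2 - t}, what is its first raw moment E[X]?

To find E[X], compute M^(1)(0):
M^(1)(t) = \frac{2}{\left(2 - t\right)^{2}}
M^(1)(0) = \frac{1}{2}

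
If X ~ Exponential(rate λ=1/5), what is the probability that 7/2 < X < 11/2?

P(7/2 < X < 11/2) = ∫_{7/2}^{11/2} f(x) dx
where f(x) = \frac{e^{- \frac{x}{5}}}{5}
= - \frac{1 - e^{\frac{2}{5}}}{e^{\frac{11}{10}}}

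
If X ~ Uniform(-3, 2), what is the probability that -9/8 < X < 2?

P(-9/8 < X < 2) = ∫_{-9/8}^{2} f(x) dx
where f(x) = \frac{1}{5}
= \frac{5}{8}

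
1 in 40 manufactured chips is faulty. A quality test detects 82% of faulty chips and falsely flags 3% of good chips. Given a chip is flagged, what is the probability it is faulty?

Let D = the rare event, + = positive/flagged.
P(D) = 1/40
P(+|D) = 82/100 = 41/50
P(+|D') = 3/100
P(+) = P(+|D)P(D) + P(+|D')P(D')
     = \frac{41}{50} × \frac{1}{40} + \frac{3}{100} × \frac{39}{40}
     = \frac{199}{4000}
P(D|+) = P(+|D)P(D)/P(+) = \frac{82}{199}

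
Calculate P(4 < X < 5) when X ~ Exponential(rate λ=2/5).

P(4 < X < 5) = ∫_{4}^{5} f(x) dx
where f(x) = \frac{2 e^{- \frac{2 x}{5}}}{5}
= - \frac{1}{e^{2}} + e^{- \frac{8}{5}}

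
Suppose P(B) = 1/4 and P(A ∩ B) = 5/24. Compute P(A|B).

P(A|B) = P(A ∩ B) / P(B)
= (5/24) / (1/4)
= 5/6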